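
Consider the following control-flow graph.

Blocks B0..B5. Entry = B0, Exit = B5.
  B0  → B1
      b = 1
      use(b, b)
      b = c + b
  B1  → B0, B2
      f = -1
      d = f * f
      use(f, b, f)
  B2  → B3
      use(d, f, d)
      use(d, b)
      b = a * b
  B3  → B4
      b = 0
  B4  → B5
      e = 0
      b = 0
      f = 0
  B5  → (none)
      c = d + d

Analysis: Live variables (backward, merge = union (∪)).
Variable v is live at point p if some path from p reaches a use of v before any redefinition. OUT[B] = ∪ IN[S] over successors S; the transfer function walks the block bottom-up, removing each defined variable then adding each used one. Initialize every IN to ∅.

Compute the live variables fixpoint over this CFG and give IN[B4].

Answer: {d}

Derivation:
Per-block solution:
  B0:   IN={a, c}   OUT={a, b, c}
  B1:   IN={a, b, c}   OUT={a, b, c, d, f}
  B2:   IN={a, b, d, f}   OUT={d}
  B3:   IN={d}   OUT={d}
  B4:   IN={d}   OUT={d}
  B5:   IN={d}   OUT={}

Merge at B4: OUT[B4] = IN[B5] = {d}
Applying B4's transfer function to that OUT value gives IN[B4] (row B4 above).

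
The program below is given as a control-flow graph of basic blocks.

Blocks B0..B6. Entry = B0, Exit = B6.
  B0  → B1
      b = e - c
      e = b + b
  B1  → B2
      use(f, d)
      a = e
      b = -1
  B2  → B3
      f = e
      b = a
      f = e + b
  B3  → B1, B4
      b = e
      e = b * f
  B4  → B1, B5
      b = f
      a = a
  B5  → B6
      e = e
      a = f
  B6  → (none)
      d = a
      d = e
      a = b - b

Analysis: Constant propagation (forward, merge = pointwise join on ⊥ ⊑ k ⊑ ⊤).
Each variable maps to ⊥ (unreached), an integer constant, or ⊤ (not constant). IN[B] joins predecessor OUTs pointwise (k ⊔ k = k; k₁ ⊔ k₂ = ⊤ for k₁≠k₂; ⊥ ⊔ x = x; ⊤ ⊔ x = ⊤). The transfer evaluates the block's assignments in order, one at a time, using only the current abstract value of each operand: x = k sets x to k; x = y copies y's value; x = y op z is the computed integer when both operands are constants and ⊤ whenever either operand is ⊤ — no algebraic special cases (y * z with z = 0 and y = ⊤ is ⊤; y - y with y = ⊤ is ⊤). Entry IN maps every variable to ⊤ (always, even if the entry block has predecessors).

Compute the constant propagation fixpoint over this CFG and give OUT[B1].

Fixpoint table:
  B0:   IN=(all ⊤)   OUT=(all ⊤)
  B1:   IN=(all ⊤)   OUT={b:-1; rest ⊤}
  B2:   IN={b:-1; rest ⊤}   OUT=(all ⊤)
  B3:   IN=(all ⊤)   OUT=(all ⊤)
  B4:   IN=(all ⊤)   OUT=(all ⊤)
  B5:   IN=(all ⊤)   OUT=(all ⊤)
  B6:   IN=(all ⊤)   OUT=(all ⊤)

Merge at B1: IN[B1] = OUT[B0] ⊔ OUT[B3] ⊔ OUT[B4] = {a: ⊤, b: ⊤, c: ⊤, d: ⊤, e: ⊤, f: ⊤}
Applying B1's transfer function to that IN value gives OUT[B1] (row B1 above).

Answer: {a: ⊤, b: -1, c: ⊤, d: ⊤, e: ⊤, f: ⊤}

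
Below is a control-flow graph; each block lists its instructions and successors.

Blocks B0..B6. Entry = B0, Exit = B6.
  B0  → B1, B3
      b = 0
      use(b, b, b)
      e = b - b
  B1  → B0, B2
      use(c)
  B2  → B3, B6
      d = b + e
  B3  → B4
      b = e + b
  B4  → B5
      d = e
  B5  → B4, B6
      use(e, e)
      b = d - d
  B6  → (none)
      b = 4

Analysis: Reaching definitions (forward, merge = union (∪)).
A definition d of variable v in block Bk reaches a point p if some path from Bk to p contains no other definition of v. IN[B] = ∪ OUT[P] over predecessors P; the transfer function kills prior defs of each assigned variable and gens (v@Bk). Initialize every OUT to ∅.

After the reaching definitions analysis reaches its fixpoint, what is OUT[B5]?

Per-block solution:
  B0: | IN={b@B0, e@B0} | OUT={b@B0, e@B0}
  B1: | IN={b@B0, e@B0} | OUT={b@B0, e@B0}
  B2: | IN={b@B0, e@B0} | OUT={b@B0, d@B2, e@B0}
  B3: | IN={b@B0, d@B2, e@B0} | OUT={b@B3, d@B2, e@B0}
  B4: | IN={b@B3, b@B5, d@B2, d@B4, e@B0} | OUT={b@B3, b@B5, d@B4, e@B0}
  B5: | IN={b@B3, b@B5, d@B4, e@B0} | OUT={b@B5, d@B4, e@B0}
  B6: | IN={b@B0, b@B5, d@B2, d@B4, e@B0} | OUT={b@B6, d@B2, d@B4, e@B0}

Merge at B5: IN[B5] = OUT[B4] = {b@B3, b@B5, d@B4, e@B0}
Applying B5's transfer function to that IN value gives OUT[B5] (row B5 above).

Answer: {b@B5, d@B4, e@B0}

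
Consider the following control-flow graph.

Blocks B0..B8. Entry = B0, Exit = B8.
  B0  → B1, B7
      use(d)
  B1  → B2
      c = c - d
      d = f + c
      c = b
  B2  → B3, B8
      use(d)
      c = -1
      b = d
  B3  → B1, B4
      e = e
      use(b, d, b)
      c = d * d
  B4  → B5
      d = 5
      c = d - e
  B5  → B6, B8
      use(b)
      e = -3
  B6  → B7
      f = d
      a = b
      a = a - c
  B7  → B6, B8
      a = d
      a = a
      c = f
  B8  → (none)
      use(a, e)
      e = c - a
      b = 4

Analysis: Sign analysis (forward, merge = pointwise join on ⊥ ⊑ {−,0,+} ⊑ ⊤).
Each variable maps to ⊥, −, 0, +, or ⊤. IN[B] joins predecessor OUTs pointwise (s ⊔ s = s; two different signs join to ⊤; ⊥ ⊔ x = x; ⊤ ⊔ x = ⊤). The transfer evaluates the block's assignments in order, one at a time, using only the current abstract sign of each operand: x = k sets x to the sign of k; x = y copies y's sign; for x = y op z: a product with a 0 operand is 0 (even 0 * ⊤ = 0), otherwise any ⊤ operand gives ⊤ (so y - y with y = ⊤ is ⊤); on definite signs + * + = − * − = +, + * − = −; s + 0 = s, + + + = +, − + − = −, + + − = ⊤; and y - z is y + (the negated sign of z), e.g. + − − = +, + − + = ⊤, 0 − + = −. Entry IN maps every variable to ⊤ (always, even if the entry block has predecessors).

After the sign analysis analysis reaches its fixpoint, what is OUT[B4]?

Fixpoint table:
  B0:   IN=(all ⊤)   OUT=(all ⊤)
  B1:   IN=(all ⊤)   OUT=(all ⊤)
  B2:   IN=(all ⊤)   OUT={c:-; rest ⊤}
  B3:   IN={c:-; rest ⊤}   OUT=(all ⊤)
  B4:   IN=(all ⊤)   OUT={d:+; rest ⊤}
  B5:   IN={d:+; rest ⊤}   OUT={d:+, e:-; rest ⊤}
  B6:   IN=(all ⊤)   OUT=(all ⊤)
  B7:   IN=(all ⊤)   OUT=(all ⊤)
  B8:   IN=(all ⊤)   OUT={b:+; rest ⊤}

Merge at B4: IN[B4] = OUT[B3] = {a: ⊤, b: ⊤, c: ⊤, d: ⊤, e: ⊤, f: ⊤}
Applying B4's transfer function to that IN value gives OUT[B4] (row B4 above).

Answer: {a: ⊤, b: ⊤, c: ⊤, d: +, e: ⊤, f: ⊤}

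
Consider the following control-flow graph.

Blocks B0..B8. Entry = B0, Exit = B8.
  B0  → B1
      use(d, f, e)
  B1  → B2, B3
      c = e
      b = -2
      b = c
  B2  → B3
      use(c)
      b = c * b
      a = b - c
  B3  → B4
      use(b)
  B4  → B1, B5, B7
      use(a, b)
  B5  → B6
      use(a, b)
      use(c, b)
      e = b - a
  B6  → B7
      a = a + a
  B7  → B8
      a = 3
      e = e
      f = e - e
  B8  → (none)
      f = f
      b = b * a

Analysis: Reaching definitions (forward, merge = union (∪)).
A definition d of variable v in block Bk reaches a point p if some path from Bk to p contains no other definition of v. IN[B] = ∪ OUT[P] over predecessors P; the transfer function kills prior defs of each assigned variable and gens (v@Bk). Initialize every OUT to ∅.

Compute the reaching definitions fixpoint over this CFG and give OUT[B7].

Answer: {a@B7, b@B1, b@B2, c@B1, e@B7, f@B7}

Trace:
Per-block solution:
  B0: | IN={} | OUT={}
  B1: | IN={a@B2, b@B1, b@B2, c@B1} | OUT={a@B2, b@B1, c@B1}
  B2: | IN={a@B2, b@B1, c@B1} | OUT={a@B2, b@B2, c@B1}
  B3: | IN={a@B2, b@B1, b@B2, c@B1} | OUT={a@B2, b@B1, b@B2, c@B1}
  B4: | IN={a@B2, b@B1, b@B2, c@B1} | OUT={a@B2, b@B1, b@B2, c@B1}
  B5: | IN={a@B2, b@B1, b@B2, c@B1} | OUT={a@B2, b@B1, b@B2, c@B1, e@B5}
  B6: | IN={a@B2, b@B1, b@B2, c@B1, e@B5} | OUT={a@B6, b@B1, b@B2, c@B1, e@B5}
  B7: | IN={a@B2, a@B6, b@B1, b@B2, c@B1, e@B5} | OUT={a@B7, b@B1, b@B2, c@B1, e@B7, f@B7}
  B8: | IN={a@B7, b@B1, b@B2, c@B1, e@B7, f@B7} | OUT={a@B7, b@B8, c@B1, e@B7, f@B8}

Merge at B7: IN[B7] = OUT[B4] ⊔ OUT[B6] = {a@B2, a@B6, b@B1, b@B2, c@B1, e@B5}
Applying B7's transfer function to that IN value gives OUT[B7] (row B7 above).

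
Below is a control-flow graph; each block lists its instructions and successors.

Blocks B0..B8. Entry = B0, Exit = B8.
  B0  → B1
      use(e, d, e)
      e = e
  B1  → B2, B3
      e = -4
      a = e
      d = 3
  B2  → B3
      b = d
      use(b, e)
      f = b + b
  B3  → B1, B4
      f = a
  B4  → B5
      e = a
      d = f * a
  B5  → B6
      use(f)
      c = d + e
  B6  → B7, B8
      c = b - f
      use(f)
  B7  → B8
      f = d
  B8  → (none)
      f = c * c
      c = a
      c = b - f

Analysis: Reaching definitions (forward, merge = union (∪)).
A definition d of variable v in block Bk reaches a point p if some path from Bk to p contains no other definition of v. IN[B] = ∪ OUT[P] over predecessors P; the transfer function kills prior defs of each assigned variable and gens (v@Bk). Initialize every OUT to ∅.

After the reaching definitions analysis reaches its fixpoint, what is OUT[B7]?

Per-block solution:
  B0:  IN={}  OUT={e@B0}
  B1:  IN={a@B1, b@B2, d@B1, e@B0, e@B1, f@B3}  OUT={a@B1, b@B2, d@B1, e@B1, f@B3}
  B2:  IN={a@B1, b@B2, d@B1, e@B1, f@B3}  OUT={a@B1, b@B2, d@B1, e@B1, f@B2}
  B3:  IN={a@B1, b@B2, d@B1, e@B1, f@B2, f@B3}  OUT={a@B1, b@B2, d@B1, e@B1, f@B3}
  B4:  IN={a@B1, b@B2, d@B1, e@B1, f@B3}  OUT={a@B1, b@B2, d@B4, e@B4, f@B3}
  B5:  IN={a@B1, b@B2, d@B4, e@B4, f@B3}  OUT={a@B1, b@B2, c@B5, d@B4, e@B4, f@B3}
  B6:  IN={a@B1, b@B2, c@B5, d@B4, e@B4, f@B3}  OUT={a@B1, b@B2, c@B6, d@B4, e@B4, f@B3}
  B7:  IN={a@B1, b@B2, c@B6, d@B4, e@B4, f@B3}  OUT={a@B1, b@B2, c@B6, d@B4, e@B4, f@B7}
  B8:  IN={a@B1, b@B2, c@B6, d@B4, e@B4, f@B3, f@B7}  OUT={a@B1, b@B2, c@B8, d@B4, e@B4, f@B8}

Merge at B7: IN[B7] = OUT[B6] = {a@B1, b@B2, c@B6, d@B4, e@B4, f@B3}
Applying B7's transfer function to that IN value gives OUT[B7] (row B7 above).

Answer: {a@B1, b@B2, c@B6, d@B4, e@B4, f@B7}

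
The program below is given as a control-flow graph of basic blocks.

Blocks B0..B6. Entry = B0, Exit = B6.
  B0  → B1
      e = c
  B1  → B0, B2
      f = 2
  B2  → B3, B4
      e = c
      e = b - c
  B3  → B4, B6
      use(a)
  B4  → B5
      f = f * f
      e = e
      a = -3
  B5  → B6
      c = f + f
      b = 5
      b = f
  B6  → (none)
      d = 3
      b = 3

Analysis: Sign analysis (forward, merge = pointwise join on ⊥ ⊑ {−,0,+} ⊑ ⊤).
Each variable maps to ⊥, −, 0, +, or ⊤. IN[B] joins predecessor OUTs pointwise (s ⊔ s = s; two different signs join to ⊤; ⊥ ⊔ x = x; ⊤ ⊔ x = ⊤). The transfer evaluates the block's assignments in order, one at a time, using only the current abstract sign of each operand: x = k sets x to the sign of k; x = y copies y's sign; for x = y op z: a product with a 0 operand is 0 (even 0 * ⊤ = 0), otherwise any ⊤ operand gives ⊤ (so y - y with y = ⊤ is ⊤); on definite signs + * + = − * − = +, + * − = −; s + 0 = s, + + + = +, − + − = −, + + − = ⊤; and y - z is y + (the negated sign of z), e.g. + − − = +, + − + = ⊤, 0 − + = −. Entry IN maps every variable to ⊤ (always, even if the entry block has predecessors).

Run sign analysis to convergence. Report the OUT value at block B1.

Answer: {a: ⊤, b: ⊤, c: ⊤, d: ⊤, e: ⊤, f: +}

Working:
Per-block solution:
  B0:   IN=(all ⊤)   OUT=(all ⊤)
  B1:   IN=(all ⊤)   OUT={f:+; rest ⊤}
  B2:   IN={f:+; rest ⊤}   OUT={f:+; rest ⊤}
  B3:   IN={f:+; rest ⊤}   OUT={f:+; rest ⊤}
  B4:   IN={f:+; rest ⊤}   OUT={a:-, f:+; rest ⊤}
  B5:   IN={a:-, f:+; rest ⊤}   OUT={a:-, b:+, c:+, f:+; rest ⊤}
  B6:   IN={f:+; rest ⊤}   OUT={b:+, d:+, f:+; rest ⊤}

Merge at B1: IN[B1] = OUT[B0] = {a: ⊤, b: ⊤, c: ⊤, d: ⊤, e: ⊤, f: ⊤}
Applying B1's transfer function to that IN value gives OUT[B1] (row B1 above).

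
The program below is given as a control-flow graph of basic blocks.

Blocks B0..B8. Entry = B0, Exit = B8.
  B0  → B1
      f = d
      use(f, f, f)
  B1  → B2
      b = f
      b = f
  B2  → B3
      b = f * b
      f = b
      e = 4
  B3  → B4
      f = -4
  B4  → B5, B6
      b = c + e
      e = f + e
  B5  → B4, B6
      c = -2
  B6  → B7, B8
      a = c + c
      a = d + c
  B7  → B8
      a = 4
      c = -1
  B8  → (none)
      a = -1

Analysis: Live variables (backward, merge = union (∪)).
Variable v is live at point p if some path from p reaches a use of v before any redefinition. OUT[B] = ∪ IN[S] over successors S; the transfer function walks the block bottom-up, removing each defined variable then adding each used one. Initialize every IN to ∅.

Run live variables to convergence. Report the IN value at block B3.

Per-block solution:
  B0:   IN={c, d}   OUT={c, d, f}
  B1:   IN={c, d, f}   OUT={b, c, d, f}
  B2:   IN={b, c, d, f}   OUT={c, d, e}
  B3:   IN={c, d, e}   OUT={c, d, e, f}
  B4:   IN={c, d, e, f}   OUT={c, d, e, f}
  B5:   IN={d, e, f}   OUT={c, d, e, f}
  B6:   IN={c, d}   OUT={}
  B7:   IN={}   OUT={}
  B8:   IN={}   OUT={}

Merge at B3: OUT[B3] = IN[B4] = {c, d, e, f}
Applying B3's transfer function to that OUT value gives IN[B3] (row B3 above).

Answer: {c, d, e}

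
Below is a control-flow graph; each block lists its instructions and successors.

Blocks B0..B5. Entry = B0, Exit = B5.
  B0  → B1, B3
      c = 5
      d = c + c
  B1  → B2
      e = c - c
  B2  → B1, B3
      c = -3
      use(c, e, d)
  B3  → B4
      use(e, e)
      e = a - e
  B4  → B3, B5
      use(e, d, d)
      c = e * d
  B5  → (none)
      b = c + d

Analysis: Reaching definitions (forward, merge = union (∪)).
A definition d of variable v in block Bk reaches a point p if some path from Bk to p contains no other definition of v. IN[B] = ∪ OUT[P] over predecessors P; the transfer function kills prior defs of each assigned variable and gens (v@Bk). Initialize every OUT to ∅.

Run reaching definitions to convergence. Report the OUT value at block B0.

Converged values:
  B0: | IN={} | OUT={c@B0, d@B0}
  B1: | IN={c@B0, c@B2, d@B0, e@B1} | OUT={c@B0, c@B2, d@B0, e@B1}
  B2: | IN={c@B0, c@B2, d@B0, e@B1} | OUT={c@B2, d@B0, e@B1}
  B3: | IN={c@B0, c@B2, c@B4, d@B0, e@B1, e@B3} | OUT={c@B0, c@B2, c@B4, d@B0, e@B3}
  B4: | IN={c@B0, c@B2, c@B4, d@B0, e@B3} | OUT={c@B4, d@B0, e@B3}
  B5: | IN={c@B4, d@B0, e@B3} | OUT={b@B5, c@B4, d@B0, e@B3}

B0 is the boundary node: IN[B0] = {}
Applying B0's transfer function to that IN value gives OUT[B0] (row B0 above).

Answer: {c@B0, d@B0}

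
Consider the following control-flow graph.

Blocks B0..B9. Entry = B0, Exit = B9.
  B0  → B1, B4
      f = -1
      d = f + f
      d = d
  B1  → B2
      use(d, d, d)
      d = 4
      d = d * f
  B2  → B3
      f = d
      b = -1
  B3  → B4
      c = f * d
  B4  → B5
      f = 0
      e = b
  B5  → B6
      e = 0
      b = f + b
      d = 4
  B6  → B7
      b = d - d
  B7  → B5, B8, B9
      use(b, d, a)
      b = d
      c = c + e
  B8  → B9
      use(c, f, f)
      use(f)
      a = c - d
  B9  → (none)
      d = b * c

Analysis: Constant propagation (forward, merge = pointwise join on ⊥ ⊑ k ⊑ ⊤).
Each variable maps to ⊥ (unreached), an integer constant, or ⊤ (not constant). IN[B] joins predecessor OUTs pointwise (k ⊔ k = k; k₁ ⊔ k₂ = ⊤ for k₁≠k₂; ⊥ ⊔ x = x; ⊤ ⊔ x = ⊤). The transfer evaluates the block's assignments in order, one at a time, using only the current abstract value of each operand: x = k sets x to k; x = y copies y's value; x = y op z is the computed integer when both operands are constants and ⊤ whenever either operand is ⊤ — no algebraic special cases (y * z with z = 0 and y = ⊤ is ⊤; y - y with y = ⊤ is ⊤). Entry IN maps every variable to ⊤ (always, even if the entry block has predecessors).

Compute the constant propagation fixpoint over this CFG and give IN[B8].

Converged values:
  B0: | IN=(all ⊤) | OUT={d:-2, f:-1; rest ⊤}
  B1: | IN={d:-2, f:-1; rest ⊤} | OUT={d:-4, f:-1; rest ⊤}
  B2: | IN={d:-4, f:-1; rest ⊤} | OUT={b:-1, d:-4, f:-4; rest ⊤}
  B3: | IN={b:-1, d:-4, f:-4; rest ⊤} | OUT={b:-1, c:16, d:-4, f:-4; rest ⊤}
  B4: | IN=(all ⊤) | OUT={f:0; rest ⊤}
  B5: | IN={f:0; rest ⊤} | OUT={d:4, e:0, f:0; rest ⊤}
  B6: | IN={d:4, e:0, f:0; rest ⊤} | OUT={b:0, d:4, e:0, f:0; rest ⊤}
  B7: | IN={b:0, d:4, e:0, f:0; rest ⊤} | OUT={b:4, d:4, e:0, f:0; rest ⊤}
  B8: | IN={b:4, d:4, e:0, f:0; rest ⊤} | OUT={b:4, d:4, e:0, f:0; rest ⊤}
  B9: | IN={b:4, d:4, e:0, f:0; rest ⊤} | OUT={b:4, e:0, f:0; rest ⊤}

Merge at B8: IN[B8] = OUT[B7] = {a: ⊤, b: 4, c: ⊤, d: 4, e: 0, f: 0}

Answer: {a: ⊤, b: 4, c: ⊤, d: 4, e: 0, f: 0}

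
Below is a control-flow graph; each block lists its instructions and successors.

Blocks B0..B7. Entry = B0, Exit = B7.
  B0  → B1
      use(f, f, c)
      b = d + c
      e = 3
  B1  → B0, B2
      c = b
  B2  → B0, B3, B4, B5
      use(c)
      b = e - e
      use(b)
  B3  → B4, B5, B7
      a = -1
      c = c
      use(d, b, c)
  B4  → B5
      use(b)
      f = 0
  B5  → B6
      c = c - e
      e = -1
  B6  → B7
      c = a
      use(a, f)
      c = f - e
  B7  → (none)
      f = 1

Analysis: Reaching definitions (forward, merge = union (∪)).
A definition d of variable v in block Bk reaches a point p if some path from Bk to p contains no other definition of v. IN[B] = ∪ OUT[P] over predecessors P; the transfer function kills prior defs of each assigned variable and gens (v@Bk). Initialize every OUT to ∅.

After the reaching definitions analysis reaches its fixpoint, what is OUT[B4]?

Answer: {a@B3, b@B2, c@B1, c@B3, e@B0, f@B4}

Working:
Per-block solution:
  B0:   IN={b@B0, b@B2, c@B1, e@B0}   OUT={b@B0, c@B1, e@B0}
  B1:   IN={b@B0, c@B1, e@B0}   OUT={b@B0, c@B1, e@B0}
  B2:   IN={b@B0, c@B1, e@B0}   OUT={b@B2, c@B1, e@B0}
  B3:   IN={b@B2, c@B1, e@B0}   OUT={a@B3, b@B2, c@B3, e@B0}
  B4:   IN={a@B3, b@B2, c@B1, c@B3, e@B0}   OUT={a@B3, b@B2, c@B1, c@B3, e@B0, f@B4}
  B5:   IN={a@B3, b@B2, c@B1, c@B3, e@B0, f@B4}   OUT={a@B3, b@B2, c@B5, e@B5, f@B4}
  B6:   IN={a@B3, b@B2, c@B5, e@B5, f@B4}   OUT={a@B3, b@B2, c@B6, e@B5, f@B4}
  B7:   IN={a@B3, b@B2, c@B3, c@B6, e@B0, e@B5, f@B4}   OUT={a@B3, b@B2, c@B3, c@B6, e@B0, e@B5, f@B7}

Merge at B4: IN[B4] = OUT[B2] ⊔ OUT[B3] = {a@B3, b@B2, c@B1, c@B3, e@B0}
Applying B4's transfer function to that IN value gives OUT[B4] (row B4 above).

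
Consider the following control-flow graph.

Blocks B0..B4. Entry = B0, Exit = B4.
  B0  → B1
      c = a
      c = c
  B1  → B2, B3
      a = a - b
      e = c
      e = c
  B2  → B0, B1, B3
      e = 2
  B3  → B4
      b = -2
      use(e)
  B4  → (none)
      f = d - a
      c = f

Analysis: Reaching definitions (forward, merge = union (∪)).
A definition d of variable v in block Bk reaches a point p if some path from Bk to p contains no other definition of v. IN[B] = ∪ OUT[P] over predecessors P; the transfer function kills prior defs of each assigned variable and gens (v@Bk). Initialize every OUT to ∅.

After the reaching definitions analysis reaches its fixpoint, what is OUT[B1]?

Answer: {a@B1, c@B0, e@B1}

Trace:
Per-block solution:
  B0:   IN={a@B1, c@B0, e@B2}   OUT={a@B1, c@B0, e@B2}
  B1:   IN={a@B1, c@B0, e@B2}   OUT={a@B1, c@B0, e@B1}
  B2:   IN={a@B1, c@B0, e@B1}   OUT={a@B1, c@B0, e@B2}
  B3:   IN={a@B1, c@B0, e@B1, e@B2}   OUT={a@B1, b@B3, c@B0, e@B1, e@B2}
  B4:   IN={a@B1, b@B3, c@B0, e@B1, e@B2}   OUT={a@B1, b@B3, c@B4, e@B1, e@B2, f@B4}

Merge at B1: IN[B1] = OUT[B0] ⊔ OUT[B2] = {a@B1, c@B0, e@B2}
Applying B1's transfer function to that IN value gives OUT[B1] (row B1 above).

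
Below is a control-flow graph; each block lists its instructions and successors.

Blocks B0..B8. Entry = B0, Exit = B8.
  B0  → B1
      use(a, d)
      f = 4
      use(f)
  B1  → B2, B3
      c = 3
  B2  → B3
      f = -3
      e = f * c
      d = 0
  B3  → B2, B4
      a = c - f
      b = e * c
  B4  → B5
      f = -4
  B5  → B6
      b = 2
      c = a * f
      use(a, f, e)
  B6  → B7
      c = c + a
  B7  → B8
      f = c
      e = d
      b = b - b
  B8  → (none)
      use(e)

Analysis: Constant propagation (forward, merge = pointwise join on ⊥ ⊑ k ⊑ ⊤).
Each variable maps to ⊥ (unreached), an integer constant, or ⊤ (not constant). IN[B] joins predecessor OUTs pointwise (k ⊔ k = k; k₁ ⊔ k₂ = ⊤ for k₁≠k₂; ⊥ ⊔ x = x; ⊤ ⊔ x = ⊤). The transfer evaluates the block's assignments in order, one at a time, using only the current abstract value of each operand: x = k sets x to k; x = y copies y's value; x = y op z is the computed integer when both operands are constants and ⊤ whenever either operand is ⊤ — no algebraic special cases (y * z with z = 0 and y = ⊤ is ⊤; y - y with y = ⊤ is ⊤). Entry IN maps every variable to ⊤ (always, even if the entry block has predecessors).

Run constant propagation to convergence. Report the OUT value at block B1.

Converged values:
  B0: | IN=(all ⊤) | OUT={f:4; rest ⊤}
  B1: | IN={f:4; rest ⊤} | OUT={c:3, f:4; rest ⊤}
  B2: | IN={c:3; rest ⊤} | OUT={c:3, d:0, e:-9, f:-3; rest ⊤}
  B3: | IN={c:3; rest ⊤} | OUT={c:3; rest ⊤}
  B4: | IN={c:3; rest ⊤} | OUT={c:3, f:-4; rest ⊤}
  B5: | IN={c:3, f:-4; rest ⊤} | OUT={b:2, f:-4; rest ⊤}
  B6: | IN={b:2, f:-4; rest ⊤} | OUT={b:2, f:-4; rest ⊤}
  B7: | IN={b:2, f:-4; rest ⊤} | OUT={b:0; rest ⊤}
  B8: | IN={b:0; rest ⊤} | OUT={b:0; rest ⊤}

Merge at B1: IN[B1] = OUT[B0] = {a: ⊤, b: ⊤, c: ⊤, d: ⊤, e: ⊤, f: 4}
Applying B1's transfer function to that IN value gives OUT[B1] (row B1 above).

Answer: {a: ⊤, b: ⊤, c: 3, d: ⊤, e: ⊤, f: 4}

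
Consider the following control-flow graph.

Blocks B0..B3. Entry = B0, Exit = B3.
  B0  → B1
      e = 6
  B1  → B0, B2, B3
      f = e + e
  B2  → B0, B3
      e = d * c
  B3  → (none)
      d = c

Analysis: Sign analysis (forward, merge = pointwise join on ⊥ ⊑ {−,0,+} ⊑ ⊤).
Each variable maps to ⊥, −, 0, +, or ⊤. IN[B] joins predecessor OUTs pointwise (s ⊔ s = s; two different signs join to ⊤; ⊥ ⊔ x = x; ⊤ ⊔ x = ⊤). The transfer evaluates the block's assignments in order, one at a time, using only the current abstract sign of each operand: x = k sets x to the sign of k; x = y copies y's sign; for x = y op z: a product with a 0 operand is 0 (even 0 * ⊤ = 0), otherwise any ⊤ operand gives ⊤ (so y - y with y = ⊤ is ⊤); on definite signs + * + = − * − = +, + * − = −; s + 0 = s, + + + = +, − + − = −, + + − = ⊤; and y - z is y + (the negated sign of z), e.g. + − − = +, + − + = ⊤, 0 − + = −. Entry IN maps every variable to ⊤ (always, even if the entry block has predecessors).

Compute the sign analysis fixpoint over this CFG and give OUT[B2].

Answer: {a: ⊤, b: ⊤, c: ⊤, d: ⊤, e: ⊤, f: +}

Derivation:
Per-block solution:
  B0: | IN=(all ⊤) | OUT={e:+; rest ⊤}
  B1: | IN={e:+; rest ⊤} | OUT={e:+, f:+; rest ⊤}
  B2: | IN={e:+, f:+; rest ⊤} | OUT={f:+; rest ⊤}
  B3: | IN={f:+; rest ⊤} | OUT={f:+; rest ⊤}

Merge at B2: IN[B2] = OUT[B1] = {a: ⊤, b: ⊤, c: ⊤, d: ⊤, e: +, f: +}
Applying B2's transfer function to that IN value gives OUT[B2] (row B2 above).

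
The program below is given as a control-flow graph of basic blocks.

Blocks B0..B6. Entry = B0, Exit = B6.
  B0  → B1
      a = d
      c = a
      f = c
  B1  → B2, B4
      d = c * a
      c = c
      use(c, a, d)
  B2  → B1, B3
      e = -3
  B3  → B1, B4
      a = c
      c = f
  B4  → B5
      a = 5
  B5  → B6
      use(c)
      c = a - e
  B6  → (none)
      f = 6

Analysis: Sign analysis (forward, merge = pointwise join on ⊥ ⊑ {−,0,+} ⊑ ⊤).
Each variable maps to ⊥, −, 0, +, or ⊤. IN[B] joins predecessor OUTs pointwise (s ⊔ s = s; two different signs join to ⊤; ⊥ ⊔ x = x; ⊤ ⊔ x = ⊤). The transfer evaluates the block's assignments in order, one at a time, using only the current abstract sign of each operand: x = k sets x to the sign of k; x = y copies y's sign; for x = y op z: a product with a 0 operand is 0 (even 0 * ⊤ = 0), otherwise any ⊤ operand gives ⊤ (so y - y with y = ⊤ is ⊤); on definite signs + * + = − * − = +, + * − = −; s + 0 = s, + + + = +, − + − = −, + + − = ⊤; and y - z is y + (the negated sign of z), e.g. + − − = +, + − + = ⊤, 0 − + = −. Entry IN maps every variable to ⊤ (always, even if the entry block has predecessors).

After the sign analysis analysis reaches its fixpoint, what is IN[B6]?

Converged values:
  B0: | IN=(all ⊤) | OUT=(all ⊤)
  B1: | IN=(all ⊤) | OUT=(all ⊤)
  B2: | IN=(all ⊤) | OUT={e:-; rest ⊤}
  B3: | IN={e:-; rest ⊤} | OUT={e:-; rest ⊤}
  B4: | IN=(all ⊤) | OUT={a:+; rest ⊤}
  B5: | IN={a:+; rest ⊤} | OUT={a:+; rest ⊤}
  B6: | IN={a:+; rest ⊤} | OUT={a:+, f:+; rest ⊤}

Merge at B6: IN[B6] = OUT[B5] = {a: +, b: ⊤, c: ⊤, d: ⊤, e: ⊤, f: ⊤}

Answer: {a: +, b: ⊤, c: ⊤, d: ⊤, e: ⊤, f: ⊤}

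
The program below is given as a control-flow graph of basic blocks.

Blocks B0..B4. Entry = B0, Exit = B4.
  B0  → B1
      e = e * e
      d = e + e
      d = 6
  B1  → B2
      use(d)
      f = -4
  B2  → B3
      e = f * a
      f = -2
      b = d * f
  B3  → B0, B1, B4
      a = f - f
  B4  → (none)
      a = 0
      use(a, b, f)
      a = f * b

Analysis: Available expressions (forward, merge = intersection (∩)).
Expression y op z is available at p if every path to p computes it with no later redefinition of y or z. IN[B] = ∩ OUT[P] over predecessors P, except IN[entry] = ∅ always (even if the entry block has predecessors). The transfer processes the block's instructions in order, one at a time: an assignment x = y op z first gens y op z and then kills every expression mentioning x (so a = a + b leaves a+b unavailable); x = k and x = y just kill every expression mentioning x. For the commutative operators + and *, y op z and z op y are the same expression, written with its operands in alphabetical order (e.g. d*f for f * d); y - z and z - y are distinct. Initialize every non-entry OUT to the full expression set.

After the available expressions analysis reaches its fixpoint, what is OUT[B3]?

Answer: {d*f, f-f}

Derivation:
Fixpoint table:
  B0:   IN={}   OUT={e+e}
  B1:   IN={}   OUT={}
  B2:   IN={}   OUT={d*f}
  B3:   IN={d*f}   OUT={d*f, f-f}
  B4:   IN={d*f, f-f}   OUT={b*f, d*f, f-f}

Merge at B3: IN[B3] = OUT[B2] = {d*f}
Applying B3's transfer function to that IN value gives OUT[B3] (row B3 above).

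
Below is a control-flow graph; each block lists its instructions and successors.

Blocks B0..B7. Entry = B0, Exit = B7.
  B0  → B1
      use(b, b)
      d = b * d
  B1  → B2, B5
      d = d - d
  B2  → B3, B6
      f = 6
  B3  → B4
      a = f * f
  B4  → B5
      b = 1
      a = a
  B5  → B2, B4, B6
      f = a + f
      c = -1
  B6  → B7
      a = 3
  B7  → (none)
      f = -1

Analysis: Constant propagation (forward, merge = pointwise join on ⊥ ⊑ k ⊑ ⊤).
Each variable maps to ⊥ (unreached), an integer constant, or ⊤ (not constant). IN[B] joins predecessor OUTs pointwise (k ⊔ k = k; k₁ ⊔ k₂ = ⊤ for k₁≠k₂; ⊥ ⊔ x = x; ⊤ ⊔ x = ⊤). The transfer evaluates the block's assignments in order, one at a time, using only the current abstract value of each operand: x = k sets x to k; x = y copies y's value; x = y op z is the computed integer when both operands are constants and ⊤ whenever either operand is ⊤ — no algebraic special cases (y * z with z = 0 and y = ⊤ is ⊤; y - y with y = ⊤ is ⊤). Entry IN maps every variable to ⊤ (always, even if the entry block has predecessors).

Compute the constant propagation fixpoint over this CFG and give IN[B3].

Per-block solution:
  B0: | IN=(all ⊤) | OUT=(all ⊤)
  B1: | IN=(all ⊤) | OUT=(all ⊤)
  B2: | IN=(all ⊤) | OUT={f:6; rest ⊤}
  B3: | IN={f:6; rest ⊤} | OUT={a:36, f:6; rest ⊤}
  B4: | IN=(all ⊤) | OUT={b:1; rest ⊤}
  B5: | IN=(all ⊤) | OUT={c:-1; rest ⊤}
  B6: | IN=(all ⊤) | OUT={a:3; rest ⊤}
  B7: | IN={a:3; rest ⊤} | OUT={a:3, f:-1; rest ⊤}

Merge at B3: IN[B3] = OUT[B2] = {a: ⊤, b: ⊤, c: ⊤, d: ⊤, e: ⊤, f: 6}

Answer: {a: ⊤, b: ⊤, c: ⊤, d: ⊤, e: ⊤, f: 6}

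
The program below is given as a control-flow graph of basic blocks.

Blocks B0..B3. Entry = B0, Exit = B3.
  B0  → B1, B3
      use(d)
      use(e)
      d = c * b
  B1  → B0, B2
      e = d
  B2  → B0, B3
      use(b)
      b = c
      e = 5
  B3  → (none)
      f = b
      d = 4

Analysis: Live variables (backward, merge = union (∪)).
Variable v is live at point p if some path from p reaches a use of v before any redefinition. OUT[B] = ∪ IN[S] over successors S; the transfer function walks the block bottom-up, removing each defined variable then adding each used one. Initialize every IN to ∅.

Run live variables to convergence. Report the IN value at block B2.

Answer: {b, c, d}

Working:
Converged values:
  B0:   IN={b, c, d, e}   OUT={b, c, d}
  B1:   IN={b, c, d}   OUT={b, c, d, e}
  B2:   IN={b, c, d}   OUT={b, c, d, e}
  B3:   IN={b}   OUT={}

Merge at B2: OUT[B2] = IN[B0] ⊔ IN[B3] = {b, c, d, e}
Applying B2's transfer function to that OUT value gives IN[B2] (row B2 above).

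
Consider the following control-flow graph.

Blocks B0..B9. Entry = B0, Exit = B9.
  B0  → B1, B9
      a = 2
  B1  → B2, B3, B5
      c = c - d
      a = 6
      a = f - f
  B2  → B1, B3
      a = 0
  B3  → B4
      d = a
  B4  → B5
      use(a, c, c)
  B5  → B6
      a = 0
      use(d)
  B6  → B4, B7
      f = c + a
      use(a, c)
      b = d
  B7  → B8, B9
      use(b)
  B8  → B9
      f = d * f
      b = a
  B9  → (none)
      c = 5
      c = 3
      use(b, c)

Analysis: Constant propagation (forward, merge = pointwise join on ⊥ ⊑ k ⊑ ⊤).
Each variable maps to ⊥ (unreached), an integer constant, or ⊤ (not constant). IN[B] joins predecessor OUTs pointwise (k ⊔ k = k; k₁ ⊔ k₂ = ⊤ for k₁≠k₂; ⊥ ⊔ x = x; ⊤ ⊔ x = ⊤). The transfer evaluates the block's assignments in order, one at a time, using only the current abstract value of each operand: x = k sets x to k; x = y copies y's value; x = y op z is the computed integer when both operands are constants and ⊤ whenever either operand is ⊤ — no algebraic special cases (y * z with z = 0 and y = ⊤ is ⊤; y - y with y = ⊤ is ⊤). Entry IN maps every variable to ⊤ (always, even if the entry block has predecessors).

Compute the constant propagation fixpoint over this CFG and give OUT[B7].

Per-block solution:
  B0:   IN=(all ⊤)   OUT={a:2; rest ⊤}
  B1:   IN=(all ⊤)   OUT=(all ⊤)
  B2:   IN=(all ⊤)   OUT={a:0; rest ⊤}
  B3:   IN=(all ⊤)   OUT=(all ⊤)
  B4:   IN=(all ⊤)   OUT=(all ⊤)
  B5:   IN=(all ⊤)   OUT={a:0; rest ⊤}
  B6:   IN={a:0; rest ⊤}   OUT={a:0; rest ⊤}
  B7:   IN={a:0; rest ⊤}   OUT={a:0; rest ⊤}
  B8:   IN={a:0; rest ⊤}   OUT={a:0, b:0; rest ⊤}
  B9:   IN=(all ⊤)   OUT={c:3; rest ⊤}

Merge at B7: IN[B7] = OUT[B6] = {a: 0, b: ⊤, c: ⊤, d: ⊤, e: ⊤, f: ⊤}
Applying B7's transfer function to that IN value gives OUT[B7] (row B7 above).

Answer: {a: 0, b: ⊤, c: ⊤, d: ⊤, e: ⊤, f: ⊤}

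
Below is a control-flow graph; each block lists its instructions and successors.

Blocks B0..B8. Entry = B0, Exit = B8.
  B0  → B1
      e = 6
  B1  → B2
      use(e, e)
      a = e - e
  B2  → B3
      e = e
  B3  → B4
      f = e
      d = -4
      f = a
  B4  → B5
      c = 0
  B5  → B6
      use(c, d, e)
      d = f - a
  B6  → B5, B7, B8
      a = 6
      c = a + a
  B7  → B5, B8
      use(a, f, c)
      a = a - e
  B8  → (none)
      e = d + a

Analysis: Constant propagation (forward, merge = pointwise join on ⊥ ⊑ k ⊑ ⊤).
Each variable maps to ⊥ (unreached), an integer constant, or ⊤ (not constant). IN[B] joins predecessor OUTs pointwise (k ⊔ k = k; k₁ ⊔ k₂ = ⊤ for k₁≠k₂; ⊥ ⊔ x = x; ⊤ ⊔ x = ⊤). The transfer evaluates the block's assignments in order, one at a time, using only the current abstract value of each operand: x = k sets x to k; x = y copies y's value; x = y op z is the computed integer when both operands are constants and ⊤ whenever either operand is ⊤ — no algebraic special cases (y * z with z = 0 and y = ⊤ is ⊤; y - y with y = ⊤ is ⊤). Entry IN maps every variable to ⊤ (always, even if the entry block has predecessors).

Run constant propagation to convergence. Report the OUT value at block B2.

Answer: {a: 0, b: ⊤, c: ⊤, d: ⊤, e: 6, f: ⊤}

Trace:
Per-block solution:
  B0:   IN=(all ⊤)   OUT={e:6; rest ⊤}
  B1:   IN={e:6; rest ⊤}   OUT={a:0, e:6; rest ⊤}
  B2:   IN={a:0, e:6; rest ⊤}   OUT={a:0, e:6; rest ⊤}
  B3:   IN={a:0, e:6; rest ⊤}   OUT={a:0, d:-4, e:6, f:0; rest ⊤}
  B4:   IN={a:0, d:-4, e:6, f:0; rest ⊤}   OUT={a:0, c:0, d:-4, e:6, f:0; rest ⊤}
  B5:   IN={e:6, f:0; rest ⊤}   OUT={e:6, f:0; rest ⊤}
  B6:   IN={e:6, f:0; rest ⊤}   OUT={a:6, c:12, e:6, f:0; rest ⊤}
  B7:   IN={a:6, c:12, e:6, f:0; rest ⊤}   OUT={a:0, c:12, e:6, f:0; rest ⊤}
  B8:   IN={c:12, e:6, f:0; rest ⊤}   OUT={c:12, f:0; rest ⊤}

Merge at B2: IN[B2] = OUT[B1] = {a: 0, b: ⊤, c: ⊤, d: ⊤, e: 6, f: ⊤}
Applying B2's transfer function to that IN value gives OUT[B2] (row B2 above).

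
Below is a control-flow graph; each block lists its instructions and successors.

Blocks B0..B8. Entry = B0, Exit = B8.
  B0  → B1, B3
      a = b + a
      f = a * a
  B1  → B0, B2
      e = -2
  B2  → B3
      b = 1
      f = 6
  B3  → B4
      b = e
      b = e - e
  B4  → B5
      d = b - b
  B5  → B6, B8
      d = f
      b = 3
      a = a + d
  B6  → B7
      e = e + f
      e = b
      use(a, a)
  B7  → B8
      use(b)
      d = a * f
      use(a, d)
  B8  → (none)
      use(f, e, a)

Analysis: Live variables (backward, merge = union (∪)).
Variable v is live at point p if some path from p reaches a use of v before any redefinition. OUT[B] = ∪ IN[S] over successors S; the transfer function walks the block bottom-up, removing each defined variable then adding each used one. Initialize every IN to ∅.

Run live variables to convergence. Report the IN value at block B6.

Answer: {a, b, e, f}

Working:
Fixpoint table:
  B0: | IN={a, b, e} | OUT={a, b, e, f}
  B1: | IN={a, b} | OUT={a, b, e}
  B2: | IN={a, e} | OUT={a, e, f}
  B3: | IN={a, e, f} | OUT={a, b, e, f}
  B4: | IN={a, b, e, f} | OUT={a, e, f}
  B5: | IN={a, e, f} | OUT={a, b, e, f}
  B6: | IN={a, b, e, f} | OUT={a, b, e, f}
  B7: | IN={a, b, e, f} | OUT={a, e, f}
  B8: | IN={a, e, f} | OUT={}

Merge at B6: OUT[B6] = IN[B7] = {a, b, e, f}
Applying B6's transfer function to that OUT value gives IN[B6] (row B6 above).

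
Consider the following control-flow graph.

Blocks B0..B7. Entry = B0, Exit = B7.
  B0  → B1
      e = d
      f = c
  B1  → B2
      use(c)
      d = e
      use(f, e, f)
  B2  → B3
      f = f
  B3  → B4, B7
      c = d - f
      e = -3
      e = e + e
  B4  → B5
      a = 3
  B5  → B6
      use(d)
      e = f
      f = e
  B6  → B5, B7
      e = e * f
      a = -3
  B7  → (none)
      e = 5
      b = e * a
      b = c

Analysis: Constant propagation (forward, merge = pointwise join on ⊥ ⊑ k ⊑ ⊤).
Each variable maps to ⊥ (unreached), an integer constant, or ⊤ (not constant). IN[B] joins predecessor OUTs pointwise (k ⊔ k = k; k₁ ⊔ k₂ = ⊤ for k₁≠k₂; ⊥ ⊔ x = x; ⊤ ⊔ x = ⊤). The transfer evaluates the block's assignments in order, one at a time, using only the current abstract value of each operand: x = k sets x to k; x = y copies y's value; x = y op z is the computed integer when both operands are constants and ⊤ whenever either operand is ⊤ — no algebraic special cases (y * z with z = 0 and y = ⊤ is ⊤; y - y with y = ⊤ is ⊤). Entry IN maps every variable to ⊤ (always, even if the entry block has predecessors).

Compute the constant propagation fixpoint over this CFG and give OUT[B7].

Fixpoint table:
  B0: | IN=(all ⊤) | OUT=(all ⊤)
  B1: | IN=(all ⊤) | OUT=(all ⊤)
  B2: | IN=(all ⊤) | OUT=(all ⊤)
  B3: | IN=(all ⊤) | OUT={e:-6; rest ⊤}
  B4: | IN={e:-6; rest ⊤} | OUT={a:3, e:-6; rest ⊤}
  B5: | IN=(all ⊤) | OUT=(all ⊤)
  B6: | IN=(all ⊤) | OUT={a:-3; rest ⊤}
  B7: | IN=(all ⊤) | OUT={e:5; rest ⊤}

Merge at B7: IN[B7] = OUT[B3] ⊔ OUT[B6] = {a: ⊤, b: ⊤, c: ⊤, d: ⊤, e: ⊤, f: ⊤}
Applying B7's transfer function to that IN value gives OUT[B7] (row B7 above).

Answer: {a: ⊤, b: ⊤, c: ⊤, d: ⊤, e: 5, f: ⊤}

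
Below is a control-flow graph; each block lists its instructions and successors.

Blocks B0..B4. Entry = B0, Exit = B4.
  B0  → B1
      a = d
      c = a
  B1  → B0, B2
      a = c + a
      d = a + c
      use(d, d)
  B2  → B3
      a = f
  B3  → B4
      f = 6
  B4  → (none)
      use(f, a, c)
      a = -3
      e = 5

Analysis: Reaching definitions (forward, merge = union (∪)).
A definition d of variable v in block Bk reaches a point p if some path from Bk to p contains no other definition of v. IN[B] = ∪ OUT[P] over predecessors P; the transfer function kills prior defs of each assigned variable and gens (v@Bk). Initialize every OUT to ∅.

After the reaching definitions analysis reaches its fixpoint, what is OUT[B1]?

Answer: {a@B1, c@B0, d@B1}

Derivation:
Converged values:
  B0: | IN={a@B1, c@B0, d@B1} | OUT={a@B0, c@B0, d@B1}
  B1: | IN={a@B0, c@B0, d@B1} | OUT={a@B1, c@B0, d@B1}
  B2: | IN={a@B1, c@B0, d@B1} | OUT={a@B2, c@B0, d@B1}
  B3: | IN={a@B2, c@B0, d@B1} | OUT={a@B2, c@B0, d@B1, f@B3}
  B4: | IN={a@B2, c@B0, d@B1, f@B3} | OUT={a@B4, c@B0, d@B1, e@B4, f@B3}

Merge at B1: IN[B1] = OUT[B0] = {a@B0, c@B0, d@B1}
Applying B1's transfer function to that IN value gives OUT[B1] (row B1 above).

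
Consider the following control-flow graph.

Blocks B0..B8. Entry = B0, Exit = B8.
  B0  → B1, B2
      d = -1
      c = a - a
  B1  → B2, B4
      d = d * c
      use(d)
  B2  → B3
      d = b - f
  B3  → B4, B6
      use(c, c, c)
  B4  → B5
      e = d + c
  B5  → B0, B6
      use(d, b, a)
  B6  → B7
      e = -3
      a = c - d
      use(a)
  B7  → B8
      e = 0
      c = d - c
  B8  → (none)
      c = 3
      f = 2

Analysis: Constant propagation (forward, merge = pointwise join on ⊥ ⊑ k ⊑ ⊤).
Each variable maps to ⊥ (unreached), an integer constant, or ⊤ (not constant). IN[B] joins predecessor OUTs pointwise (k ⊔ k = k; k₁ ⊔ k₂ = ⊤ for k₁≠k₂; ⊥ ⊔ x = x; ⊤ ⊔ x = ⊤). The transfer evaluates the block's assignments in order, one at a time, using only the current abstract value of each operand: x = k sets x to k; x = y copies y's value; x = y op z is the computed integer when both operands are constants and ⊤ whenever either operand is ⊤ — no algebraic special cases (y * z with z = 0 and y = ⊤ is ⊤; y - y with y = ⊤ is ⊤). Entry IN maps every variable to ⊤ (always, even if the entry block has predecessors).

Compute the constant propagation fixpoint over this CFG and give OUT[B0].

Fixpoint table:
  B0: | IN=(all ⊤) | OUT={d:-1; rest ⊤}
  B1: | IN={d:-1; rest ⊤} | OUT=(all ⊤)
  B2: | IN=(all ⊤) | OUT=(all ⊤)
  B3: | IN=(all ⊤) | OUT=(all ⊤)
  B4: | IN=(all ⊤) | OUT=(all ⊤)
  B5: | IN=(all ⊤) | OUT=(all ⊤)
  B6: | IN=(all ⊤) | OUT={e:-3; rest ⊤}
  B7: | IN={e:-3; rest ⊤} | OUT={e:0; rest ⊤}
  B8: | IN={e:0; rest ⊤} | OUT={c:3, e:0, f:2; rest ⊤}

Merge at B0 (entry node, so the boundary value (all ⊤) is joined with the incoming edge(s)): IN[B0] = (all ⊤) ⊔ OUT[B5] = {a: ⊤, b: ⊤, c: ⊤, d: ⊤, e: ⊤, f: ⊤}
Applying B0's transfer function to that IN value gives OUT[B0] (row B0 above).

Answer: {a: ⊤, b: ⊤, c: ⊤, d: -1, e: ⊤, f: ⊤}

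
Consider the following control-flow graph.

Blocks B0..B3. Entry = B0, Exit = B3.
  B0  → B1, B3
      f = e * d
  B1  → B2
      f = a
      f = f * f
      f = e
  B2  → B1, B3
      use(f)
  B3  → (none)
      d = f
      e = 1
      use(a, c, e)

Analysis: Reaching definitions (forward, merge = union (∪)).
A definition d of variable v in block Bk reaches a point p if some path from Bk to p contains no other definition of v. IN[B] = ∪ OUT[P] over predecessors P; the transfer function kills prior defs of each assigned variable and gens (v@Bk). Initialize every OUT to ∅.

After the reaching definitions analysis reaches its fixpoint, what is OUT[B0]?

Answer: {f@B0}

Derivation:
Converged values:
  B0:   IN={}   OUT={f@B0}
  B1:   IN={f@B0, f@B1}   OUT={f@B1}
  B2:   IN={f@B1}   OUT={f@B1}
  B3:   IN={f@B0, f@B1}   OUT={d@B3, e@B3, f@B0, f@B1}

B0 is the boundary node: IN[B0] = {}
Applying B0's transfer function to that IN value gives OUT[B0] (row B0 above).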